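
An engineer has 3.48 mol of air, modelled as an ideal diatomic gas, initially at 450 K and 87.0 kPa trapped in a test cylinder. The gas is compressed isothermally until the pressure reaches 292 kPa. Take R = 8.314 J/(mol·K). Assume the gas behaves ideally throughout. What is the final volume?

V₁ = nRT₁/P₁ = 3.48×8.314×450/87.0 = 150 L.
Isothermal: T stays 450 K; PV = const ⇒ V₂ = 44.6 L, P₂ = 292 kPa.

44.6 L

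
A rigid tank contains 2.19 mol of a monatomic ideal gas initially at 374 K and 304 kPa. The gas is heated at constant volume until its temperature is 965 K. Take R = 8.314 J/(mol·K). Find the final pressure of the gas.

V₁ = nRT₁/P₁ = 2.19×8.314×374/304 = 22.4 L.
Isochoric: V stays 22.4 L; P/T = const ⇒ T₂ = 965 K, P₂ = 784 kPa.

784 kPa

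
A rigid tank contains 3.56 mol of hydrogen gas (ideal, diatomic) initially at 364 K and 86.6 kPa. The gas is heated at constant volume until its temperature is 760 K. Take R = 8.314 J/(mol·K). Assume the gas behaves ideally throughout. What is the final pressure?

V₁ = nRT₁/P₁ = 3.56×8.314×364/86.6 = 124 L.
Isochoric: V stays 124 L; P/T = const ⇒ T₂ = 760 K, P₂ = 181 kPa.

181 kPa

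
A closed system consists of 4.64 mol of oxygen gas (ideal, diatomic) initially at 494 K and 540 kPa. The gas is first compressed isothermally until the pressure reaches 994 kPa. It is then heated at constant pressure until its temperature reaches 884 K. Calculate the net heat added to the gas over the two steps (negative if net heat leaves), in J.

V₁ = nRT₁/P₁ = 4.64×8.314×494/540 = 35.3 L.
Step 1 — Isothermal: T stays 494 K; PV = const ⇒ V₂ = 19.2 L, P₂ = 994 kPa.
ΔU = 0 (ideal gas, T constant).
W = nRT ln(V₂/V₁) = 4.64×8.314×494×ln(0.543) = -11600 J.
Q = ΔU + W = -11600 J.
State after step 1: P = 994 kPa, V = 19.2 L, T = 494 K.
Step 2 — Isobaric: P stays 994 kPa; V/T = const ⇒ T₂ = 884 K, V₂ = 34.3 L.
W = PΔV = 994×(34.3−19.2) kPa·L = 15000 J.
ΔU = nCvΔT = 4.64×20.8×(884−494) = 37600 J.
Q = ΔU + W = nCpΔT = 52700 J.
Net over both steps: W = 3420 J, Q = 41000 J, ΔU = 37600 J.

41000 J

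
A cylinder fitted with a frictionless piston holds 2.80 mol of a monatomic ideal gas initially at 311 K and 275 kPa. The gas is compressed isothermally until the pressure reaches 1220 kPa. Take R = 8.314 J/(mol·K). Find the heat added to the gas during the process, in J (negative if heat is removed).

V₁ = nRT₁/P₁ = 2.80×8.314×311/275 = 26.3 L.
Isothermal: T stays 311 K; PV = const ⇒ V₂ = 5.93 L, P₂ = 1220 kPa.
ΔU = 0 (ideal gas, T constant).
W = nRT ln(V₂/V₁) = 2.80×8.314×311×ln(0.225) = -10800 J.
Q = ΔU + W = -10800 J.

-10800 J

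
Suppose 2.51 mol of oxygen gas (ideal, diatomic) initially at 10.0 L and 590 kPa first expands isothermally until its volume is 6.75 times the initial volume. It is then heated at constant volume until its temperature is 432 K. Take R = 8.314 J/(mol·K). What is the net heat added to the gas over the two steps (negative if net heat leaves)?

T₁ = P₁V₁/(nR) = 590×10.0/(2.51×8.314) = 283 K.
Step 1 — Isothermal: T stays 283 K; PV = const ⇒ V₂ = 67.5 L, P₂ = 87.4 kPa.
ΔU = 0 (ideal gas, T constant).
W = nRT ln(V₂/V₁) = 2.51×8.314×283×ln(6.75) = 11300 J.
Q = ΔU + W = 11300 J.
State after step 1: P = 87.4 kPa, V = 67.5 L, T = 283 K.
Step 2 — Isochoric: V stays 67.5 L; P/T = const ⇒ T₂ = 432 K, P₂ = 134 kPa.
W = 0 (no volume change).
ΔU = nCvΔT = 2.51×20.8×(432−283) = 7790 J.
Q = ΔU = 7790 J.
Net over both steps: W = 11300 J, Q = 19100 J, ΔU = 7790 J.

19100 J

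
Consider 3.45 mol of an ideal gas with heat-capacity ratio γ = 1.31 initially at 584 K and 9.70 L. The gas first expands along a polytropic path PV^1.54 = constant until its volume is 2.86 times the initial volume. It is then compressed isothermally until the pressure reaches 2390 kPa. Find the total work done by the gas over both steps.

-5020 J

P₁ = nRT₁/V₁ = 3.45×8.314×584/9.70 = 1730 kPa.
Step 1 — Polytropic n=1.54: T₂ = T₁(V₁/V₂)^(n−1) = 584×(0.350)^0.54 = 331 K; P₂ = P₁(V₁/V₂)^n = 342 kPa.
W = (P₁V₁−P₂V₂)/(n−1) = (1730×9.70−342×27.7)/0.54 = 13400 J.
ΔU = nCvΔT = 3.45×26.8×(331−584) = -23400 J.
Q = ΔU + W = -9970 J.
State after step 1: P = 342 kPa, V = 27.7 L, T = 331 K.
Step 2 — Isothermal: T stays 331 K; PV = const ⇒ V₂ = 3.97 L, P₂ = 2390 kPa.
ΔU = 0 (ideal gas, T constant).
W = nRT ln(V₂/V₁) = 3.45×8.314×331×ln(0.143) = -18500 J.
Q = ΔU + W = -18500 J.
Net over both steps: W = -5020 J, Q = -28400 J, ΔU = -23400 J.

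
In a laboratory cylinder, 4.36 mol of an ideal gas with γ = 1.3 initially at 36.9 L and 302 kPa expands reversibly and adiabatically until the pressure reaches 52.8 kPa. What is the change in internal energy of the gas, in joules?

-12300 J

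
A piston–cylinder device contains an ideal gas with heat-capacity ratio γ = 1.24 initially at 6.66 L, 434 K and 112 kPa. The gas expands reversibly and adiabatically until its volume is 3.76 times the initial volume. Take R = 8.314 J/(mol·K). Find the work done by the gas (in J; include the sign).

n = P₁V₁/(RT₁) = 112×6.66/(8.314×434) = 0.207 mol.
Adiabatic: TV^(γ−1) = const ⇒ T₂ = 434×(0.266)^0.240 = 316 K; PV^γ = const ⇒ P₂ = 21.7 kPa.
ΔU = nCvΔT = 0.207×34.6×(316−434) = -846 J.
Q = 0 for an adiabatic process, so W = −ΔU = 846 J.

846 J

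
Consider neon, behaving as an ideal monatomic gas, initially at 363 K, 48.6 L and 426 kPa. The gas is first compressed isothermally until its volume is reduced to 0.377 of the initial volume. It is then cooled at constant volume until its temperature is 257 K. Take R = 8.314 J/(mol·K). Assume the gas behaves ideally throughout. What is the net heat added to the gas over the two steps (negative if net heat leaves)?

-29300 J

n = P₁V₁/(RT₁) = 426×48.6/(8.314×363) = 6.86 mol.
Step 1 — Isothermal: T stays 363 K; PV = const ⇒ V₂ = 18.3 L, P₂ = 1130 kPa.
ΔU = 0 (ideal gas, T constant).
W = nRT ln(V₂/V₁) = 6.86×8.314×363×ln(0.377) = -20200 J.
Q = ΔU + W = -20200 J.
State after step 1: P = 1130 kPa, V = 18.3 L, T = 363 K.
Step 2 — Isochoric: V stays 18.3 L; P/T = const ⇒ T₂ = 257 K, P₂ = 800 kPa.
W = 0 (no volume change).
ΔU = nCvΔT = 6.86×12.5×(257−363) = -9070 J.
Q = ΔU = -9070 J.
Net over both steps: W = -20200 J, Q = -29300 J, ΔU = -9070 J.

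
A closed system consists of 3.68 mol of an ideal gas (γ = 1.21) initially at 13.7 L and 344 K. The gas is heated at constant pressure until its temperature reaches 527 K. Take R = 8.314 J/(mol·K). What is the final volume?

21.0 L

P₁ = nRT₁/V₁ = 3.68×8.314×344/13.7 = 768 kPa.
Isobaric: P stays 768 kPa; V/T = const ⇒ T₂ = 527 K, V₂ = 21.0 L.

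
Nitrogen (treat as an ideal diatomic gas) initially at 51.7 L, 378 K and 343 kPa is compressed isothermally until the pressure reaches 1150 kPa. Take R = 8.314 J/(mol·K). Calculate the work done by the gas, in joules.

n = P₁V₁/(RT₁) = 343×51.7/(8.314×378) = 5.64 mol.
Isothermal: T stays 378 K; PV = const ⇒ V₂ = 15.4 L, P₂ = 1150 kPa.
W = nRT ln(V₂/V₁) = 5.64×8.314×378×ln(0.298) = -21500 J.

-21500 J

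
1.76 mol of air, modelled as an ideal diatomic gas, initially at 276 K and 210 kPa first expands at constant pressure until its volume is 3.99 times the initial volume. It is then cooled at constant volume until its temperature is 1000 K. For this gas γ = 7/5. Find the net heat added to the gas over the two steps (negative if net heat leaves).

38600 J

V₁ = nRT₁/P₁ = 1.76×8.314×276/210 = 19.2 L.
Step 1 — Isobaric: P stays 210 kPa; V/T = const ⇒ T₂ = 1100 K, V₂ = 76.7 L.
W = PΔV = 210×(76.7−19.2) kPa·L = 12100 J.
ΔU = nCvΔT = 1.76×20.8×(1100−276) = 30200 J.
Q = ΔU + W = nCpΔT = 42300 J.
State after step 1: P = 210 kPa, V = 76.7 L, T = 1100 K.
Step 2 — Isochoric: V stays 76.7 L; P/T = const ⇒ T₂ = 1000 K, P₂ = 191 kPa.
W = 0 (no volume change).
ΔU = nCvΔT = 1.76×20.8×(1000−1100) = -3700 J.
Q = ΔU = -3700 J.
Net over both steps: W = 12100 J, Q = 38600 J, ΔU = 26500 J.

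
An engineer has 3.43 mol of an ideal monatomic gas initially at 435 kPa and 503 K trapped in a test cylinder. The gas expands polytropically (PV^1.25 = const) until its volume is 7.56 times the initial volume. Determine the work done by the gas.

V₁ = nRT₁/P₁ = 3.43×8.314×503/435 = 33.0 L.
Polytropic n=1.25: T₂ = T₁(V₁/V₂)^(n−1) = 503×(0.132)^0.25 = 303 K; P₂ = P₁(V₁/V₂)^n = 34.7 kPa.
W = (P₁V₁−P₂V₂)/(n−1) = (435×33.0−34.7×249)/0.25 = 22800 J.

22800 J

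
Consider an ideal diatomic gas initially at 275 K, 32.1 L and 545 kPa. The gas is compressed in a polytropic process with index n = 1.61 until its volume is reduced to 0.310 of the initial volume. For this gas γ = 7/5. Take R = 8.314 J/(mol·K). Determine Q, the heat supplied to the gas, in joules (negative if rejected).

15700 J

n = P₁V₁/(RT₁) = 545×32.1/(8.314×275) = 7.65 mol.
Polytropic n=1.61: T₂ = T₁(V₁/V₂)^(n−1) = 275×(3.23)^0.61 = 562 K; P₂ = P₁(V₁/V₂)^n = 3590 kPa.
W = (P₁V₁−P₂V₂)/(n−1) = (545×32.1−3590×9.95)/0.61 = -29900 J.
ΔU = nCvΔT = 7.65×20.8×(562−275) = 45600 J.
Q = ΔU + W = 15700 J.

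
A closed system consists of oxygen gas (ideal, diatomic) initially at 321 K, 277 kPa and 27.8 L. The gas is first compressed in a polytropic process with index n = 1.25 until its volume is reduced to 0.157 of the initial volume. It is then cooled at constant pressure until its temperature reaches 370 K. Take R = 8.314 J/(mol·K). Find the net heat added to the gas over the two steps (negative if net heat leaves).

n = P₁V₁/(RT₁) = 277×27.8/(8.314×321) = 2.89 mol.
Step 1 — Polytropic n=1.25: T₂ = T₁(V₁/V₂)^(n−1) = 321×(6.37)^0.25 = 510 K; P₂ = P₁(V₁/V₂)^n = 2800 kPa.
W = (P₁V₁−P₂V₂)/(n−1) = (277×27.8−2800×4.36)/0.25 = -18100 J.
ΔU = nCvΔT = 2.89×20.8×(510−321) = 11300 J.
Q = ΔU + W = -6800 J.
State after step 1: P = 2800 kPa, V = 4.36 L, T = 510 K.
Step 2 — Isobaric: P stays 2800 kPa; V/T = const ⇒ T₂ = 370 K, V₂ = 3.17 L.
W = PΔV = 2800×(3.17−4.36) kPa·L = -3360 J.
ΔU = nCvΔT = 2.89×20.8×(370−510) = -8390 J.
Q = ΔU + W = nCpΔT = -11800 J.
Net over both steps: W = -21500 J, Q = -18600 J, ΔU = 2940 J.

-18600 J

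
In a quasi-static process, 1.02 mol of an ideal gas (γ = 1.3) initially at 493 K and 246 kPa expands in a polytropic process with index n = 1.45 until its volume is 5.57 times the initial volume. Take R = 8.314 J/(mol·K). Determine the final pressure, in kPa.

V₁ = nRT₁/P₁ = 1.02×8.314×493/246 = 17.0 L.
Polytropic n=1.45: T₂ = T₁(V₁/V₂)^(n−1) = 493×(0.180)^0.45 = 228 K; P₂ = P₁(V₁/V₂)^n = 20.4 kPa.

20.4 kPa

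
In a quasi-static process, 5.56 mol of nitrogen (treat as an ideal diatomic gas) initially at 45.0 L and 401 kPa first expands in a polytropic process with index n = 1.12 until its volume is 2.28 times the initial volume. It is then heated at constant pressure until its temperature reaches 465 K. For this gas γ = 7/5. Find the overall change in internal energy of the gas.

T₁ = P₁V₁/(nR) = 401×45.0/(5.56×8.314) = 390 K.
Step 1 — Polytropic n=1.12: T₂ = T₁(V₁/V₂)^(n−1) = 390×(0.439)^0.12 = 354 K; P₂ = P₁(V₁/V₂)^n = 159 kPa.
W = (P₁V₁−P₂V₂)/(n−1) = (401×45.0−159×103)/0.12 = 14200 J.
ΔU = nCvΔT = 5.56×20.8×(354−390) = -4250 J.
Q = ΔU + W = 9910 J.
State after step 1: P = 159 kPa, V = 103 L, T = 354 K.
Step 2 — Isobaric: P stays 159 kPa; V/T = const ⇒ T₂ = 465 K, V₂ = 135 L.
W = PΔV = 159×(135−103) kPa·L = 5150 J.
ΔU = nCvΔT = 5.56×20.8×(465−354) = 12900 J.
Q = ΔU + W = nCpΔT = 18000 J.
Net over both steps: W = 19300 J, Q = 27900 J, ΔU = 8630 J.

8630 J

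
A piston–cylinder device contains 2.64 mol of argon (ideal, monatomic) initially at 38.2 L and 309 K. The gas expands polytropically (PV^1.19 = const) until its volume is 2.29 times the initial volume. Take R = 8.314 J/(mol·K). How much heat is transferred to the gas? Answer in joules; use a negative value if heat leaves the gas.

3720 J

P₁ = nRT₁/V₁ = 2.64×8.314×309/38.2 = 178 kPa.
Polytropic n=1.19: T₂ = T₁(V₁/V₂)^(n−1) = 309×(0.437)^0.19 = 264 K; P₂ = P₁(V₁/V₂)^n = 66.2 kPa.
W = (P₁V₁−P₂V₂)/(n−1) = (178×38.2−66.2×87.5)/0.19 = 5200 J.
ΔU = nCvΔT = 2.64×12.5×(264−309) = -1480 J.
Q = ΔU + W = 3720 J.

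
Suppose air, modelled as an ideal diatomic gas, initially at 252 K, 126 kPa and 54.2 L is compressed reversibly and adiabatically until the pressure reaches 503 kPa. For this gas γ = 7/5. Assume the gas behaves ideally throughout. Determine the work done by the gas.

n = P₁V₁/(RT₁) = 126×54.2/(8.314×252) = 3.26 mol.
Adiabatic: T₂/T₁ = (P₂/P₁)^((γ−1)/γ) ⇒ T₂ = 252×(3.99)^0.286 = 374 K; V₂ = 20.2 L.
ΔU = nCvΔT = 3.26×20.8×(374−252) = 8280 J.
Q = 0 for an adiabatic process, so W = −ΔU = -8280 J.

-8280 J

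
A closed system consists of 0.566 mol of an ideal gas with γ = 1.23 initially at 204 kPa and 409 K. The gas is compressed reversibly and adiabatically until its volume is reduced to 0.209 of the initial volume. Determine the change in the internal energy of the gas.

3630 J

V₁ = nRT₁/P₁ = 0.566×8.314×409/204 = 9.43 L.
Adiabatic: TV^(γ−1) = const ⇒ T₂ = 409×(4.78)^0.230 = 586 K; PV^γ = const ⇒ P₂ = 1400 kPa.
For an ideal gas ΔU = nCvΔT with Cv = R/(γ−1) = 36.1 J/(mol·K).
ΔU = 0.566×36.1×(586−409) = 3630 J.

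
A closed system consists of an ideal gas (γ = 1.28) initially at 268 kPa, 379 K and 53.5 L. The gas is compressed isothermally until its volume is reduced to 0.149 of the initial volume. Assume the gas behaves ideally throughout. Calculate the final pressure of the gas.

Isothermal: T stays 379 K; PV = const ⇒ V₂ = 7.97 L, P₂ = 1800 kPa.

1800 kPa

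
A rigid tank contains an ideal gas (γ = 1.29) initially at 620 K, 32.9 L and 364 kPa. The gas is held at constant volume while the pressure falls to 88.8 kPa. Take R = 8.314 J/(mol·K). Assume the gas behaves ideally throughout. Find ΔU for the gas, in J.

-31200 J

n = P₁V₁/(RT₁) = 364×32.9/(8.314×620) = 2.32 mol.
Isochoric: V stays 32.9 L; P/T = const ⇒ T₂ = 151 K, P₂ = 88.8 kPa.
For an ideal gas ΔU = nCvΔT with Cv = R/(γ−1) = 28.7 J/(mol·K).
ΔU = 2.32×28.7×(151−620) = -31200 J.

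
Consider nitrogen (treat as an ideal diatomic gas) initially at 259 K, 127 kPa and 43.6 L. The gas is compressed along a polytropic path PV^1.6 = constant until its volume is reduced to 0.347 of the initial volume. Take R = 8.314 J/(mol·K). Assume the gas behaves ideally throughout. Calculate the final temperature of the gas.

489 K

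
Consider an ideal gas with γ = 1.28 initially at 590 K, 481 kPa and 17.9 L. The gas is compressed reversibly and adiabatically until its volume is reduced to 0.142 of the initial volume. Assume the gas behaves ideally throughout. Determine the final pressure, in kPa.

5850 kPa

Adiabatic: TV^(γ−1) = const ⇒ T₂ = 590×(7.04)^0.280 = 1020 K; PV^γ = const ⇒ P₂ = 5850 kPa.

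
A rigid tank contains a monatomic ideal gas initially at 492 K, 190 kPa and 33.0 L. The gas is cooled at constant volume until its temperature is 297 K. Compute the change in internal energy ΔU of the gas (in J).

n = P₁V₁/(RT₁) = 190×33.0/(8.314×492) = 1.53 mol.
Isochoric: V stays 33.0 L; P/T = const ⇒ T₂ = 297 K, P₂ = 115 kPa.
For an ideal gas ΔU = nCvΔT with Cv = (3/2)R = 12.5 J/(mol·K).
ΔU = 1.53×12.5×(297−492) = -3730 J.

-3730 J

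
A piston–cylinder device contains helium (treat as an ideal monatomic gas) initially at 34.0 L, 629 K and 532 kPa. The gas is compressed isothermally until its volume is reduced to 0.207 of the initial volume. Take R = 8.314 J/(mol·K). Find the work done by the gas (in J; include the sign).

-28500 J

n = P₁V₁/(RT₁) = 532×34.0/(8.314×629) = 3.46 mol.
Isothermal: T stays 629 K; PV = const ⇒ V₂ = 7.04 L, P₂ = 2570 kPa.
W = nRT ln(V₂/V₁) = 3.46×8.314×629×ln(0.207) = -28500 J.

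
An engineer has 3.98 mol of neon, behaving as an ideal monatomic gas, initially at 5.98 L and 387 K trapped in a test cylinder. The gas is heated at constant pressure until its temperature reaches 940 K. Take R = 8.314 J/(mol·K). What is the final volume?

P₁ = nRT₁/V₁ = 3.98×8.314×387/5.98 = 2140 kPa.
Isobaric: P stays 2140 kPa; V/T = const ⇒ T₂ = 940 K, V₂ = 14.5 L.

14.5 L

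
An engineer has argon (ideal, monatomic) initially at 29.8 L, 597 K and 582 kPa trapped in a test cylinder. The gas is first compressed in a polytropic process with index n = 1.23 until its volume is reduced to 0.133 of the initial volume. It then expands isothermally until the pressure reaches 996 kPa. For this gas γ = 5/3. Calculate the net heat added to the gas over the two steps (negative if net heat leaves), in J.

24500 J

n = P₁V₁/(RT₁) = 582×29.8/(8.314×597) = 3.49 mol.
Step 1 — Polytropic n=1.23: T₂ = T₁(V₁/V₂)^(n−1) = 597×(7.52)^0.23 = 949 K; P₂ = P₁(V₁/V₂)^n = 6960 kPa.
W = (P₁V₁−P₂V₂)/(n−1) = (582×29.8−6960×3.96)/0.23 = -44500 J.
ΔU = nCvΔT = 3.49×12.5×(949−597) = 15400 J.
Q = ΔU + W = -29200 J.
State after step 1: P = 6960 kPa, V = 3.96 L, T = 949 K.
Step 2 — Isothermal: T stays 949 K; PV = const ⇒ V₂ = 27.7 L, P₂ = 996 kPa.
ΔU = 0 (ideal gas, T constant).
W = nRT ln(V₂/V₁) = 3.49×8.314×949×ln(6.99) = 53600 J.
Q = ΔU + W = 53600 J.
Net over both steps: W = 9100 J, Q = 24500 J, ΔU = 15400 J.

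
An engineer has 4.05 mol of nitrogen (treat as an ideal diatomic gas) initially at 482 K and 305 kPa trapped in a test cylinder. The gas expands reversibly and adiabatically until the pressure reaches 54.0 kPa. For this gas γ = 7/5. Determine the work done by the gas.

V₁ = nRT₁/P₁ = 4.05×8.314×482/305 = 53.2 L.
Adiabatic: T₂/T₁ = (P₂/P₁)^((γ−1)/γ) ⇒ T₂ = 482×(0.177)^0.286 = 294 K; V₂ = 183 L.
ΔU = nCvΔT = 4.05×20.8×(294−482) = -15800 J.
Q = 0 for an adiabatic process, so W = −ΔU = 15800 J.

15800 J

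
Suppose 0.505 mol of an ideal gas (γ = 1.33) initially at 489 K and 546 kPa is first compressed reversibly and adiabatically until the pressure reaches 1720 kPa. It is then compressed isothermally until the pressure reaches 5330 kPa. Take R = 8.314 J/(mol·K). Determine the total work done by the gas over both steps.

V₁ = nRT₁/P₁ = 0.505×8.314×489/546 = 3.76 L.
Step 1 — Adiabatic: T₂/T₁ = (P₂/P₁)^((γ−1)/γ) ⇒ T₂ = 489×(3.15)^0.248 = 650 K; V₂ = 1.59 L.
ΔU = nCvΔT = 0.505×25.2×(650−489) = 2050 J.
Q = 0 for an adiabatic process, so W = −ΔU = -2050 J.
State after step 1: P = 1720 kPa, V = 1.59 L, T = 650 K.
Step 2 — Isothermal: T stays 650 K; PV = const ⇒ V₂ = 0.512 L, P₂ = 5330 kPa.
ΔU = 0 (ideal gas, T constant).
W = nRT ln(V₂/V₁) = 0.505×8.314×650×ln(0.323) = -3090 J.
Q = ΔU + W = -3090 J.
Net over both steps: W = -5140 J, Q = -3090 J, ΔU = 2050 J.

-5140 J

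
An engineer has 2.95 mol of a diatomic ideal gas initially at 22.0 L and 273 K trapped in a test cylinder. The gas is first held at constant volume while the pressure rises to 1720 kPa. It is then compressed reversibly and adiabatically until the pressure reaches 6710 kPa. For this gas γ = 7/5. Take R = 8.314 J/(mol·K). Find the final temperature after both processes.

2280 K

P₁ = nRT₁/V₁ = 2.95×8.314×273/22.0 = 304 kPa.
Step 1 — Isochoric: V stays 22.0 L; P/T = const ⇒ T₂ = 1540 K, P₂ = 1720 kPa.
W = 0 (no volume change).
ΔU = nCvΔT = 2.95×20.8×(1540−273) = 77900 J.
Q = ΔU = 77900 J.
State after step 1: P = 1720 kPa, V = 22.0 L, T = 1540 K.
Step 2 — Adiabatic: T₂/T₁ = (P₂/P₁)^((γ−1)/γ) ⇒ T₂ = 1540×(3.90)^0.286 = 2280 K; V₂ = 8.32 L.
ΔU = nCvΔT = 2.95×20.8×(2280−1540) = 45000 J.
Q = 0 for an adiabatic process, so W = −ΔU = -45000 J.
Net over both steps: W = -45000 J, Q = 77900 J, ΔU = 123000 J.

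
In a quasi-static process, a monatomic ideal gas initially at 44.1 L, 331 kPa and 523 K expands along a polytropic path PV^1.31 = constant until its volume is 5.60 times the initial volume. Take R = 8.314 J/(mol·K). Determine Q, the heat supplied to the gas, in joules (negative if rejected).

n = P₁V₁/(RT₁) = 331×44.1/(8.314×523) = 3.36 mol.
Polytropic n=1.31: T₂ = T₁(V₁/V₂)^(n−1) = 523×(0.179)^0.31 = 307 K; P₂ = P₁(V₁/V₂)^n = 34.6 kPa.
W = (P₁V₁−P₂V₂)/(n−1) = (331×44.1−34.6×247)/0.31 = 19500 J.
ΔU = nCvΔT = 3.36×12.5×(307−523) = -9060 J.
Q = ΔU + W = 10400 J.

10400 J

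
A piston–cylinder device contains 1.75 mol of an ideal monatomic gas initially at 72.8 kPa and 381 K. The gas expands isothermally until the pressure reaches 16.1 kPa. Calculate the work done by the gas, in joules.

8360 J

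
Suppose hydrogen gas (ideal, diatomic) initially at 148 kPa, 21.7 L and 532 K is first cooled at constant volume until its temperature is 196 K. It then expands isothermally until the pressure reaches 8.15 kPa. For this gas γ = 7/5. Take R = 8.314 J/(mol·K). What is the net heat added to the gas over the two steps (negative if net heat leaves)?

-2820 J

n = P₁V₁/(RT₁) = 148×21.7/(8.314×532) = 0.726 mol.
Step 1 — Isochoric: V stays 21.7 L; P/T = const ⇒ T₂ = 196 K, P₂ = 54.5 kPa.
W = 0 (no volume change).
ΔU = nCvΔT = 0.726×20.8×(196−532) = -5070 J.
Q = ΔU = -5070 J.
State after step 1: P = 54.5 kPa, V = 21.7 L, T = 196 K.
Step 2 — Isothermal: T stays 196 K; PV = const ⇒ V₂ = 145 L, P₂ = 8.15 kPa.
ΔU = 0 (ideal gas, T constant).
W = nRT ln(V₂/V₁) = 0.726×8.314×196×ln(6.69) = 2250 J.
Q = ΔU + W = 2250 J.
Net over both steps: W = 2250 J, Q = -2820 J, ΔU = -5070 J.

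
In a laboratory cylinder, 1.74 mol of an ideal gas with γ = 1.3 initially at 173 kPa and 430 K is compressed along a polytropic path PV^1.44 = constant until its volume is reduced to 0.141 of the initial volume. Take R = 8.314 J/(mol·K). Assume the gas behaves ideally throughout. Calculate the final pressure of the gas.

2910 kPa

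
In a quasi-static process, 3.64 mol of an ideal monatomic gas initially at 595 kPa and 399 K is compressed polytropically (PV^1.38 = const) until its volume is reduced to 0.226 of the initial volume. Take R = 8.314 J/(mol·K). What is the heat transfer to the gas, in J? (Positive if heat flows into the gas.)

-10400 J

V₁ = nRT₁/P₁ = 3.64×8.314×399/595 = 20.3 L.
Polytropic n=1.38: T₂ = T₁(V₁/V₂)^(n−1) = 399×(4.42)^0.38 = 702 K; P₂ = P₁(V₁/V₂)^n = 4630 kPa.
W = (P₁V₁−P₂V₂)/(n−1) = (595×20.3−4630×4.59)/0.38 = -24100 J.
ΔU = nCvΔT = 3.64×12.5×(702−399) = 13800 J.
Q = ΔU + W = -10400 J.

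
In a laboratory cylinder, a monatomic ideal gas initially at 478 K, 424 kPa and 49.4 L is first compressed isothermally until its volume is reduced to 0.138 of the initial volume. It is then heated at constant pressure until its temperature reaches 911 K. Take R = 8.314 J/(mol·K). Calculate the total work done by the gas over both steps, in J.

-22500 J

n = P₁V₁/(RT₁) = 424×49.4/(8.314×478) = 5.27 mol.
Step 1 — Isothermal: T stays 478 K; PV = const ⇒ V₂ = 6.82 L, P₂ = 3070 kPa.
ΔU = 0 (ideal gas, T constant).
W = nRT ln(V₂/V₁) = 5.27×8.314×478×ln(0.138) = -41500 J.
Q = ΔU + W = -41500 J.
State after step 1: P = 3070 kPa, V = 6.82 L, T = 478 K.
Step 2 — Isobaric: P stays 3070 kPa; V/T = const ⇒ T₂ = 911 K, V₂ = 13.0 L.
W = PΔV = 3070×(13.0−6.82) kPa·L = 19000 J.
ΔU = nCvΔT = 5.27×12.5×(911−478) = 28500 J.
Q = ΔU + W = nCpΔT = 47400 J.
Net over both steps: W = -22500 J, Q = 5950 J, ΔU = 28500 J.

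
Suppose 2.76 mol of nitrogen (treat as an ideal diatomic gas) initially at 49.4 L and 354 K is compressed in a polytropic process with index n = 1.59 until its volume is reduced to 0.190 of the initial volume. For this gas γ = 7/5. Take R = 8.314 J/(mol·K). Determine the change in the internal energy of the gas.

33800 J

P₁ = nRT₁/V₁ = 2.76×8.314×354/49.4 = 164 kPa.
Polytropic n=1.59: T₂ = T₁(V₁/V₂)^(n−1) = 354×(5.26)^0.59 = 943 K; P₂ = P₁(V₁/V₂)^n = 2310 kPa.
For an ideal gas ΔU = nCvΔT with Cv = (5/2)R = 20.8 J/(mol·K).
ΔU = 2.76×20.8×(943−354) = 33800 J.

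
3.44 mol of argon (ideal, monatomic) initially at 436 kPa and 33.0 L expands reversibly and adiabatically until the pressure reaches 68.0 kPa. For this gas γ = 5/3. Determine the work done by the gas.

T₁ = P₁V₁/(nR) = 436×33.0/(3.44×8.314) = 503 K.
Adiabatic: T₂/T₁ = (P₂/P₁)^((γ−1)/γ) ⇒ T₂ = 503×(0.156)^0.400 = 239 K; V₂ = 101 L.
ΔU = nCvΔT = 3.44×12.5×(239−503) = -11300 J.
Q = 0 for an adiabatic process, so W = −ΔU = 11300 J.

11300 J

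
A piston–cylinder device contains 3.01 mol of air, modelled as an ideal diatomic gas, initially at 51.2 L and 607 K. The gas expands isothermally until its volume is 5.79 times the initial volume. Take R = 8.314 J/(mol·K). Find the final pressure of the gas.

51.2 kPa

P₁ = nRT₁/V₁ = 3.01×8.314×607/51.2 = 297 kPa.
Isothermal: T stays 607 K; PV = const ⇒ V₂ = 296 L, P₂ = 51.2 kPa.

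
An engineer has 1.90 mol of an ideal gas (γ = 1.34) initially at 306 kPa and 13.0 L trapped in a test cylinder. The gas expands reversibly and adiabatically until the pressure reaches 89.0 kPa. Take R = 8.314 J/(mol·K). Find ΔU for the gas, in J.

T₁ = P₁V₁/(nR) = 306×13.0/(1.90×8.314) = 252 K.
Adiabatic: T₂/T₁ = (P₂/P₁)^((γ−1)/γ) ⇒ T₂ = 252×(0.291)^0.254 = 184 K; V₂ = 32.7 L.
For an ideal gas ΔU = nCvΔT with Cv = R/(γ−1) = 24.5 J/(mol·K).
ΔU = 1.90×24.5×(184−252) = -3150 J.

-3150 J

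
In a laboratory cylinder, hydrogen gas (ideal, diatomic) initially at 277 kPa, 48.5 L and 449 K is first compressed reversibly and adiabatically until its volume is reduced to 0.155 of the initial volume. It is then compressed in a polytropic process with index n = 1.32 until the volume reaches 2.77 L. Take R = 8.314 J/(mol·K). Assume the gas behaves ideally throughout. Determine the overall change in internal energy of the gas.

63900 J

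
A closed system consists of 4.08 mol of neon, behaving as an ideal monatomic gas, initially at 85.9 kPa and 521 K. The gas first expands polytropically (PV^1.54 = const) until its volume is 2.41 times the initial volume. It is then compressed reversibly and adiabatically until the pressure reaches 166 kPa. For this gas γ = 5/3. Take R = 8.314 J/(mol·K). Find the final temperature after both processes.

725 K

V₁ = nRT₁/P₁ = 4.08×8.314×521/85.9 = 206 L.
Step 1 — Polytropic n=1.54: T₂ = T₁(V₁/V₂)^(n−1) = 521×(0.415)^0.54 = 324 K; P₂ = P₁(V₁/V₂)^n = 22.2 kPa.
W = (P₁V₁−P₂V₂)/(n−1) = (85.9×206−22.2×496)/0.54 = 12400 J.
ΔU = nCvΔT = 4.08×12.5×(324−521) = -10000 J.
Q = ΔU + W = 2350 J.
State after step 1: P = 22.2 kPa, V = 496 L, T = 324 K.
Step 2 — Adiabatic: T₂/T₁ = (P₂/P₁)^((γ−1)/γ) ⇒ T₂ = 324×(7.49)^0.400 = 725 K; V₂ = 148 L.
ΔU = nCvΔT = 4.08×12.5×(725−324) = 20400 J.
Q = 0 for an adiabatic process, so W = −ΔU = -20400 J.
Net over both steps: W = -8030 J, Q = 2350 J, ΔU = 10400 J.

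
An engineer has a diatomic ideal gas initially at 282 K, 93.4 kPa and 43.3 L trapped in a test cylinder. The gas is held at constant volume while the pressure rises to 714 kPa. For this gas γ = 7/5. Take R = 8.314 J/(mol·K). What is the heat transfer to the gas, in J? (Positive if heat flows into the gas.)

67200 J

n = P₁V₁/(RT₁) = 93.4×43.3/(8.314×282) = 1.72 mol.
Isochoric: V stays 43.3 L; P/T = const ⇒ T₂ = 2160 K, P₂ = 714 kPa.
W = 0 (no volume change).
ΔU = nCvΔT = 1.72×20.8×(2160−282) = 67200 J.
Q = ΔU = 67200 J.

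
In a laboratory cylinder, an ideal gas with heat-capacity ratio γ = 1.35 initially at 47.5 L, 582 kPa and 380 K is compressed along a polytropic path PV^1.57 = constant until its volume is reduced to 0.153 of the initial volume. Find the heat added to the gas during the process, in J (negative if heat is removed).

58400 J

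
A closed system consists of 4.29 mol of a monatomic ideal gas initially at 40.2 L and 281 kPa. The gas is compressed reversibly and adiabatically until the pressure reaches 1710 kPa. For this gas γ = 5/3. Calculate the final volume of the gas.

T₁ = P₁V₁/(nR) = 281×40.2/(4.29×8.314) = 317 K.
Adiabatic: T₂/T₁ = (P₂/P₁)^((γ−1)/γ) ⇒ T₂ = 317×(6.09)^0.400 = 652 K; V₂ = 13.6 L.

13.6 L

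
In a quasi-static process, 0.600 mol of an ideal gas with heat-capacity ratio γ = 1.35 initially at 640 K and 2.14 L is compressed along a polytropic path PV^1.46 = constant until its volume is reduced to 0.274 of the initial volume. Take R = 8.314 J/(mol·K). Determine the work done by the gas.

-5650 J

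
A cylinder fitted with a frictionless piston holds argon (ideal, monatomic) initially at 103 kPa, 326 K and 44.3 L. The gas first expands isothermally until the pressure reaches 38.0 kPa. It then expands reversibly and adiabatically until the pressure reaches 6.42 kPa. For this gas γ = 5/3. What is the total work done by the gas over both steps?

8030 J

n = P₁V₁/(RT₁) = 103×44.3/(8.314×326) = 1.68 mol.
Step 1 — Isothermal: T stays 326 K; PV = const ⇒ V₂ = 120 L, P₂ = 38.0 kPa.
ΔU = 0 (ideal gas, T constant).
W = nRT ln(V₂/V₁) = 1.68×8.314×326×ln(2.71) = 4550 J.
Q = ΔU + W = 4550 J.
State after step 1: P = 38.0 kPa, V = 120 L, T = 326 K.
Step 2 — Adiabatic: T₂/T₁ = (P₂/P₁)^((γ−1)/γ) ⇒ T₂ = 326×(0.169)^0.400 = 160 K; V₂ = 349 L.
ΔU = nCvΔT = 1.68×12.5×(160−326) = -3480 J.
Q = 0 for an adiabatic process, so W = −ΔU = 3480 J.
Net over both steps: W = 8030 J, Q = 4550 J, ΔU = -3480 J.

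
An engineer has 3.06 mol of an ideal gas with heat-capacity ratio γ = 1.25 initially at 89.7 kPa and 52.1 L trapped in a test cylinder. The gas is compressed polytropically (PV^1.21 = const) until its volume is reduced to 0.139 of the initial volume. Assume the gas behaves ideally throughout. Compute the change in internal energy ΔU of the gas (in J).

9600 J

T₁ = P₁V₁/(nR) = 89.7×52.1/(3.06×8.314) = 184 K.
Polytropic n=1.21: T₂ = T₁(V₁/V₂)^(n−1) = 184×(7.19)^0.21 = 278 K; P₂ = P₁(V₁/V₂)^n = 977 kPa.
For an ideal gas ΔU = nCvΔT with Cv = R/(γ−1) = 33.3 J/(mol·K).
ΔU = 3.06×33.3×(278−184) = 9600 J.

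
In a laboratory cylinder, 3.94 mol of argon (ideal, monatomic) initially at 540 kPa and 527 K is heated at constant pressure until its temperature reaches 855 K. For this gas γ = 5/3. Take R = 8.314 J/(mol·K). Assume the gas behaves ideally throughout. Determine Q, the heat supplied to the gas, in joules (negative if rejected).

26900 J

V₁ = nRT₁/P₁ = 3.94×8.314×527/540 = 32.0 L.
Isobaric: P stays 540 kPa; V/T = const ⇒ T₂ = 855 K, V₂ = 51.9 L.
W = PΔV = 540×(51.9−32.0) kPa·L = 10700 J.
ΔU = nCvΔT = 3.94×12.5×(855−527) = 16100 J.
Q = ΔU + W = nCpΔT = 26900 J.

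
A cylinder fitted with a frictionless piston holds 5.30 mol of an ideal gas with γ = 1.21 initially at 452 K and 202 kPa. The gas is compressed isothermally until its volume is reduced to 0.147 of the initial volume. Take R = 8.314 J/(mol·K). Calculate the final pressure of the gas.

1370 kPa

V₁ = nRT₁/P₁ = 5.30×8.314×452/202 = 98.6 L.
Isothermal: T stays 452 K; PV = const ⇒ V₂ = 14.5 L, P₂ = 1370 kPa.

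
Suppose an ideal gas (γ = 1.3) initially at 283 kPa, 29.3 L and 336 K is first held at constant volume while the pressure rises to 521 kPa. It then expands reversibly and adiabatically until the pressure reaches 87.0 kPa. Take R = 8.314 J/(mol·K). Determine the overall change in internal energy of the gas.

n = P₁V₁/(RT₁) = 283×29.3/(8.314×336) = 2.97 mol.
Step 1 — Isochoric: V stays 29.3 L; P/T = const ⇒ T₂ = 619 K, P₂ = 521 kPa.
W = 0 (no volume change).
ΔU = nCvΔT = 2.97×27.7×(619−336) = 23200 J.
Q = ΔU = 23200 J.
State after step 1: P = 521 kPa, V = 29.3 L, T = 619 K.
Step 2 — Adiabatic: T₂/T₁ = (P₂/P₁)^((γ−1)/γ) ⇒ T₂ = 619×(0.167)^0.231 = 409 K; V₂ = 116 L.
ΔU = nCvΔT = 2.97×27.7×(409−619) = -17200 J.
Q = 0 for an adiabatic process, so W = −ΔU = 17200 J.
Net over both steps: W = 17200 J, Q = 23200 J, ΔU = 6030 J.

6030 J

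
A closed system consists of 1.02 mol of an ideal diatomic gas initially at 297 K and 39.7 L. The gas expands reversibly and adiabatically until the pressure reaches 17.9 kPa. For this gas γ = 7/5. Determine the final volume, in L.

P₁ = nRT₁/V₁ = 1.02×8.314×297/39.7 = 63.4 kPa.
Adiabatic: T₂/T₁ = (P₂/P₁)^((γ−1)/γ) ⇒ T₂ = 297×(0.282)^0.286 = 207 K; V₂ = 98.0 L.

98.0 L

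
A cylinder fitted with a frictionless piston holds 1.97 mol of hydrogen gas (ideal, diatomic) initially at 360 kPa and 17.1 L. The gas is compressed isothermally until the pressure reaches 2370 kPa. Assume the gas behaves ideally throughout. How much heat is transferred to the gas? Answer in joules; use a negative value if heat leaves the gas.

T₁ = P₁V₁/(nR) = 360×17.1/(1.97×8.314) = 376 K.
Isothermal: T stays 376 K; PV = const ⇒ V₂ = 2.60 L, P₂ = 2370 kPa.
ΔU = 0 (ideal gas, T constant).
W = nRT ln(V₂/V₁) = 1.97×8.314×376×ln(0.152) = -11600 J.
Q = ΔU + W = -11600 J.

-11600 J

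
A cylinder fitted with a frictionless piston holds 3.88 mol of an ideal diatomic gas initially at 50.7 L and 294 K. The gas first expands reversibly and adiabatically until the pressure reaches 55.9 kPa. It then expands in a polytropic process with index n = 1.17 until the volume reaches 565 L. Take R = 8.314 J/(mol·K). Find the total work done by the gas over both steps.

P₁ = nRT₁/V₁ = 3.88×8.314×294/50.7 = 187 kPa.
Step 1 — Adiabatic: T₂/T₁ = (P₂/P₁)^((γ−1)/γ) ⇒ T₂ = 294×(0.299)^0.286 = 208 K; V₂ = 120 L.
ΔU = nCvΔT = 3.88×20.8×(208−294) = -6920 J.
Q = 0 for an adiabatic process, so W = −ΔU = 6920 J.
State after step 1: P = 55.9 kPa, V = 120 L, T = 208 K.
Step 2 — Polytropic n=1.17: T₂ = T₁(V₁/V₂)^(n−1) = 208×(0.213)^0.17 = 160 K; P₂ = P₁(V₁/V₂)^n = 9.14 kPa.
W = (P₁V₁−P₂V₂)/(n−1) = (55.9×120−9.14×565)/0.17 = 9140 J.
ΔU = nCvΔT = 3.88×20.8×(160−208) = -3890 J.
Q = ΔU + W = 5260 J.
Net over both steps: W = 16100 J, Q = 5260 J, ΔU = -10800 J.

16100 J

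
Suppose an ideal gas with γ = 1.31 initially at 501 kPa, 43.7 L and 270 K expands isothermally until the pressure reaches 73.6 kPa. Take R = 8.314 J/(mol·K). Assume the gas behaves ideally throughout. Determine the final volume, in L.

297 L

Isothermal: T stays 270 K; PV = const ⇒ V₂ = 297 L, P₂ = 73.6 kPa.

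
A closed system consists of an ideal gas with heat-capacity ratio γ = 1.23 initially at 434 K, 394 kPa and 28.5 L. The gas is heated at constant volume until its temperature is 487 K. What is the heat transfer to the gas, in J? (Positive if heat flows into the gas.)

5960 J

n = P₁V₁/(RT₁) = 394×28.5/(8.314×434) = 3.11 mol.
Isochoric: V stays 28.5 L; P/T = const ⇒ T₂ = 487 K, P₂ = 442 kPa.
W = 0 (no volume change).
ΔU = nCvΔT = 3.11×36.1×(487−434) = 5960 J.
Q = ΔU = 5960 J.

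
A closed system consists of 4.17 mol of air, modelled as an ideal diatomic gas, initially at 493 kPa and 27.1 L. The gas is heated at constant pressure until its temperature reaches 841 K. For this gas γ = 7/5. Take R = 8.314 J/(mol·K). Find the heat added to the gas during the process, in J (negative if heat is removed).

T₁ = P₁V₁/(nR) = 493×27.1/(4.17×8.314) = 385 K.
Isobaric: P stays 493 kPa; V/T = const ⇒ T₂ = 841 K, V₂ = 59.1 L.
W = PΔV = 493×(59.1−27.1) kPa·L = 15800 J.
ΔU = nCvΔT = 4.17×20.8×(841−385) = 39500 J.
Q = ΔU + W = nCpΔT = 55300 J.

55300 J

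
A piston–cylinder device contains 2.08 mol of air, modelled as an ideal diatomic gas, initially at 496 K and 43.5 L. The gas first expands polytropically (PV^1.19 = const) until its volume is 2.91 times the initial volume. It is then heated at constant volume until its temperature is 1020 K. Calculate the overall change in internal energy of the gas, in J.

22700 J

P₁ = nRT₁/V₁ = 2.08×8.314×496/43.5 = 197 kPa.
Step 1 — Polytropic n=1.19: T₂ = T₁(V₁/V₂)^(n−1) = 496×(0.344)^0.19 = 405 K; P₂ = P₁(V₁/V₂)^n = 55.3 kPa.
W = (P₁V₁−P₂V₂)/(n−1) = (197×43.5−55.3×127)/0.19 = 8290 J.
ΔU = nCvΔT = 2.08×20.8×(405−496) = -3940 J.
Q = ΔU + W = 4350 J.
State after step 1: P = 55.3 kPa, V = 127 L, T = 405 K.
Step 2 — Isochoric: V stays 127 L; P/T = const ⇒ T₂ = 1020 K, P₂ = 139 kPa.
W = 0 (no volume change).
ΔU = nCvΔT = 2.08×20.8×(1020−405) = 26600 J.
Q = ΔU = 26600 J.
Net over both steps: W = 8290 J, Q = 30900 J, ΔU = 22700 J.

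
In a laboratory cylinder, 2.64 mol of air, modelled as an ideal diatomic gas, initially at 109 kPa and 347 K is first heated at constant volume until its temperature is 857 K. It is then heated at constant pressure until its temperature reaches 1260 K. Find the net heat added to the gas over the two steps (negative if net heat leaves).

58900 J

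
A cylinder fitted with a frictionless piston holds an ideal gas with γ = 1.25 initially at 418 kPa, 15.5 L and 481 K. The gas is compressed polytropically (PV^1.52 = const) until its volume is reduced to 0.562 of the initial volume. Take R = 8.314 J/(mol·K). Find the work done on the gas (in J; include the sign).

4350 J

n = P₁V₁/(RT₁) = 418×15.5/(8.314×481) = 1.62 mol.
Polytropic n=1.52: T₂ = T₁(V₁/V₂)^(n−1) = 481×(1.78)^0.52 = 649 K; P₂ = P₁(V₁/V₂)^n = 1000 kPa.
W = (P₁V₁−P₂V₂)/(n−1) = (418×15.5−1000×8.71)/0.52 = -4350 J.
Work done on the gas = −W_by = 4350 J.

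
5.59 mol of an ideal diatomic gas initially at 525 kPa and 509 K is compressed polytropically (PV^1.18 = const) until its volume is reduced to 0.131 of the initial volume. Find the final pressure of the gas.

5780 kPa

V₁ = nRT₁/P₁ = 5.59×8.314×509/525 = 45.1 L.
Polytropic n=1.18: T₂ = T₁(V₁/V₂)^(n−1) = 509×(7.63)^0.18 = 734 K; P₂ = P₁(V₁/V₂)^n = 5780 kPa.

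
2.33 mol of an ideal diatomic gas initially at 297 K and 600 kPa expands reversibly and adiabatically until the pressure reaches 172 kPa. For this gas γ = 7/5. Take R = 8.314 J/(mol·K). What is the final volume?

V₁ = nRT₁/P₁ = 2.33×8.314×297/600 = 9.59 L.
Adiabatic: T₂/T₁ = (P₂/P₁)^((γ−1)/γ) ⇒ T₂ = 297×(0.287)^0.286 = 208 K; V₂ = 23.4 L.

23.4 L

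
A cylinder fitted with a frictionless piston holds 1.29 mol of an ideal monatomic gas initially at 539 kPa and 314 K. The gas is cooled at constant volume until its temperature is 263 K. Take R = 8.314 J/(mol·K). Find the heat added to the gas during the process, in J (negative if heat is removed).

-820 J

V₁ = nRT₁/P₁ = 1.29×8.314×314/539 = 6.25 L.
Isochoric: V stays 6.25 L; P/T = const ⇒ T₂ = 263 K, P₂ = 451 kPa.
W = 0 (no volume change).
ΔU = nCvΔT = 1.29×12.5×(263−314) = -820 J.
Q = ΔU = -820 J.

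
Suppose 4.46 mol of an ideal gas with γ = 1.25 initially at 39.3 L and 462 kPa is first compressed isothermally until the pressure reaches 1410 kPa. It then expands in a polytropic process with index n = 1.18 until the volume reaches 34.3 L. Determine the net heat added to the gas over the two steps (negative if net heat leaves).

T₁ = P₁V₁/(nR) = 462×39.3/(4.46×8.314) = 490 K.
Step 1 — Isothermal: T stays 490 K; PV = const ⇒ V₂ = 12.9 L, P₂ = 1410 kPa.
ΔU = 0 (ideal gas, T constant).
W = nRT ln(V₂/V₁) = 4.46×8.314×490×ln(0.328) = -20300 J.
Q = ΔU + W = -20300 J.
State after step 1: P = 1410 kPa, V = 12.9 L, T = 490 K.
Step 2 — Polytropic n=1.18: T₂ = T₁(V₁/V₂)^(n−1) = 490×(0.375)^0.18 = 410 K; P₂ = P₁(V₁/V₂)^n = 444 kPa.
W = (P₁V₁−P₂V₂)/(n−1) = (1410×12.9−444×34.3)/0.18 = 16300 J.
ΔU = nCvΔT = 4.46×33.3×(410−490) = -11700 J.
Q = ΔU + W = 4570 J.
Net over both steps: W = -3950 J, Q = -15700 J, ΔU = -11700 J.

-15700 J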